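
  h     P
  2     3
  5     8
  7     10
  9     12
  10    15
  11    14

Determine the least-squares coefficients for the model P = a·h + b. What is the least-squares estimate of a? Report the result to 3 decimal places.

a = 1.279

Normal-equation sums: Σh·h = 380, Σh = 44, Σ1 = 6.
And Σh·P = 528, ΣP = 62.
det = 380·6 − 44² = 344.
a = (528·6 − 44·62)/344 = 55/43; b = (380·62 − 44·528)/344 = 41/43.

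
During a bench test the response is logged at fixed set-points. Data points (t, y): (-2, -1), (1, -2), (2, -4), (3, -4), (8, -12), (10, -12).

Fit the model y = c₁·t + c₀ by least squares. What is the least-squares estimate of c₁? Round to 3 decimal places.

Normal-equation sums: Σt·t = 182, Σt = 22, Σ1 = 6.
Moment sums: Σt·y = -236, Σy = -35.
Eliminating c₀: 6·(row 1) − 22·(row 2) gives 608·c₁ = 6·(-236) − 22·(-35) = -646, so c₁ = -17/16.
Then c₀ = ((-35) − 22·(-17/16))/6 = -31/16.

c₁ = -1.063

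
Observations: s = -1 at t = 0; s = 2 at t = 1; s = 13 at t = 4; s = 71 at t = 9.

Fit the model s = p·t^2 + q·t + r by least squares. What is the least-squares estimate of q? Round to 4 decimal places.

q = -0.1750

AᵀA·[p, q, r]ᵀ = Aᵀs reads: 6818·p + 794·q + 98·r = 5961;  794·p + 98·q + 14·r = 693;  98·p + 14·q + 4·r = 85.
(Σt^2·t^2 = 6818, Σt^2·t = 794, Σt^2 = 98, Σt·t = 98, Σt = 14, Σ1 = 4, Σt^2·s = 5961, Σt·s = 693, Σs = 85.)
Solving the 3×3 system (Gaussian elimination) gives p = 973/1086, q = -95/543, r = -16/181.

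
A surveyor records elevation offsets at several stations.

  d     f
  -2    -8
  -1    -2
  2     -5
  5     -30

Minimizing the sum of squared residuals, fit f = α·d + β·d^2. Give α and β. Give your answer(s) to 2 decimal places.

Compute the Gram sums: Σd·d = 34, Σd·d^2 = 124, Σd^2·d^2 = 658.
Moment sums: Σd·f = -142, Σd^2·f = -804.
So MᵀM·[α, β]ᵀ = Mᵀf: [[34, 124]; [124, 658]]·[α, β]ᵀ = [-142, -804]ᵀ.
Eliminating β: 658·(row 1) − 124·(row 2) gives 6996·α = 658·(-142) − 124·(-804) = 6260, so α = 1565/1749.
Then β = ((-804) − 124·(1565/1749))/658 = -2432/1749.

α = 0.89, β = -1.39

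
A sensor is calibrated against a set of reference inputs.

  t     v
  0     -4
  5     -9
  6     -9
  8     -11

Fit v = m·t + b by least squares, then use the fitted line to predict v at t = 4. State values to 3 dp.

v̂ = -7.597

Entries of XᵀX: Σt·t = 125, Σt = 19, Σ1 = 4.
Moment sums: Σt·v = -187, Σv = -33.
So XᵀX·[m, b]ᵀ = Xᵀv: [[125, 19]; [19, 4]]·[m, b]ᵀ = [-187, -33]ᵀ.
Eliminating b: 4·(row 1) − 19·(row 2) gives 139·m = 4·(-187) − 19·(-33) = -121, so m = -121/139.
Then b = ((-33) − 19·(-121/139))/4 = -572/139.
At t = 4: v̂ = (-121/139)·(4) + (-572/139)·(1) = -1056/139.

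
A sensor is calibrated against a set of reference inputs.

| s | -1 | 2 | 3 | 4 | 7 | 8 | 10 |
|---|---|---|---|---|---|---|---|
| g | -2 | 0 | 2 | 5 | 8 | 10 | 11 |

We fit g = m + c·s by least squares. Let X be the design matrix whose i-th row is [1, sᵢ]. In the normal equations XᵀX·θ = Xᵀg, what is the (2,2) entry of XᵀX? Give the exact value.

Row 2 ↔ basis s, column 2 ↔ basis s, so (XᵀX)_{2,2} = Σᵢ (s)·(s) = (-1)·(-1) + (2)·(2) + (3)·(3) + (4)·(4) + (7)·(7) + (8)·(8) + (10)·(10) = 243.

243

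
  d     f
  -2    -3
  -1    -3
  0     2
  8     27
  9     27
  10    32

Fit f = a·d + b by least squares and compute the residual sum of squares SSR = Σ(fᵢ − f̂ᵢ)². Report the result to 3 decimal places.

Sums needed: Σd·d = 250, Σd = 24, Σ1 = 6.
And Σd·f = 788, Σf = 82.
So MᵀM·[a, b]ᵀ = Mᵀf: [[250, 24]; [24, 6]]·[a, b]ᵀ = [788, 82]ᵀ.
det = 250·6 − 24² = 924.
a = (788·6 − 24·82)/924 = 230/77; b = (250·82 − 24·788)/924 = 397/231.
Residuals: 290/231, -400/231, 65/231, 320/231, -370/231, 95/231; SSR = 2150/231.

SSR = 9.307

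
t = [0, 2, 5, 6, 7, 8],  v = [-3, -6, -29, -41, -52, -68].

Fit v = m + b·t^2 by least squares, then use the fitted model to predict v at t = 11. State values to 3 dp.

v̂ = -126.470

Normal-equation sums: Σ1 = 6, Σt^2 = 178, Σt^2·t^2 = 8434.
For Mᵀv: Σv = -199, Σt^2·v = -9125.
So MᵀM·[m, b]ᵀ = Mᵀv: [[6, 178]; [178, 8434]]·[m, b]ᵀ = [-199, -9125]ᵀ.
Eliminating b: 8434·(row 1) − 178·(row 2) gives 18920·m = 8434·(-199) − 178·(-9125) = -54116, so m = -13529/4730.
Then b = ((-9125) − 178·(-13529/4730))/8434 = -2416/2365.
At t = 11: v̂ = (-13529/4730)·(1) + (-2416/2365)·(121) = -598201/4730.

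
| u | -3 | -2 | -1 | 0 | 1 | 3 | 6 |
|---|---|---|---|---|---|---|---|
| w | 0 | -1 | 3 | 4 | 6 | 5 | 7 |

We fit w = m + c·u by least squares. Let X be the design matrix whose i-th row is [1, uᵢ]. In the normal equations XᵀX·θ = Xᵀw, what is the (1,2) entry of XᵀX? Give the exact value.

Row 1 ↔ basis 1, column 2 ↔ basis u, so (XᵀX)_{1,2} = Σᵢ u = (1)·(-3) + (1)·(-2) + (1)·(-1) + (1)·(0) + (1)·(1) + (1)·(3) + (1)·(6) = 4.

4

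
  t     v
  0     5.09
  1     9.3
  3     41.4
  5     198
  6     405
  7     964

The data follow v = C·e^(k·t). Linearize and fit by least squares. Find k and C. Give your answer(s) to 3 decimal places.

k = 0.752, C = 4.638

Let Y = ln v. Fitting Y = k·t + ln C by least squares:
XᵀX = [[120.0000, 22.0000]; [22.0000, 6]], rhs = [123.9622, 25.7438]ᵀ  (here Σt = 22.0000, Σ(t)² = 120.0000, Σln v = 25.7438, Σt·ln v = 123.9622).
Δ = 120.0000·6 − (22.0000)² = 236.0000; k = (123.9622·6 − 22.0000·25.7438)/236.0000 = 0.75173, ln C = (120.0000·25.7438 − 22.0000·123.9622)/236.0000 = 1.53428, so C = exp(1.53428) = 4.63800.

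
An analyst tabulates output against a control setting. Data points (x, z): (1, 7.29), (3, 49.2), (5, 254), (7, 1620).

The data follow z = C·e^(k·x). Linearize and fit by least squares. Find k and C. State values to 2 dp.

k = 0.89, C = 3.10

Let Y = ln z. Fitting Y = k·x + ln C by least squares:
AᵀA = [[84.0000, 16.0000]; [16.0000, 4]], rhs = [93.0921, 18.8099]ᵀ  (here Σx = 16.0000, Σ(x)² = 84.0000, Σln z = 18.8099, Σx·ln z = 93.0921).
Solving (det = 80.0000): k = 0.89262, ln C = 1.13198, so C = exp(1.13198) = 3.10180.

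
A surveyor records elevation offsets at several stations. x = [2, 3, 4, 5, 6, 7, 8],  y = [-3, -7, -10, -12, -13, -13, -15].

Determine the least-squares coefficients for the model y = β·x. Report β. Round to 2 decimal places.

Normal-equation sums: Σx·x = 203.
For Aᵀy: Σx·y = -416.
AᵀA·[β]ᵀ = Aᵀy becomes [[203]]·[β]ᵀ = [-416]ᵀ.
Hence β = -416 / 203 ≈ -2.04926.

β = -2.05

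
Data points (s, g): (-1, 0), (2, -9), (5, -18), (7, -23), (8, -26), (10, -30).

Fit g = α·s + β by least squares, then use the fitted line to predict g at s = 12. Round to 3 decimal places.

ĝ = -36.586

Entries of AᵀA: Σs·s = 243, Σs = 31, Σ1 = 6.
And Σs·g = -777, Σg = -106.
So AᵀA·[α, β]ᵀ = Aᵀg: [[243, 31]; [31, 6]]·[α, β]ᵀ = [-777, -106]ᵀ.
Determinant 243·6 − 31² = 497.
α = ((-777)·6 − 31·(-106))/497 = -1376/497; β = (243·(-106) − 31·(-777))/497 = -1671/497.
At s = 12: ĝ = (-1376/497)·(12) + (-1671/497)·(1) = -18183/497.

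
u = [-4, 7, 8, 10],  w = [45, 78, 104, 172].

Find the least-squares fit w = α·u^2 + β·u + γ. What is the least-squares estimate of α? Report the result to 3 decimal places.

With design matrix A, AᵀA = [[16753, 1791, 229]; [1791, 229, 21]; [229, 21, 4]] and Aᵀw = [28398, 2918, 399]ᵀ.
Inverting the 3×3 Gram matrix, [α, β, γ]ᵀ = [23333/11460, -60391/19100, -6119/28650]ᵀ.

α = 2.036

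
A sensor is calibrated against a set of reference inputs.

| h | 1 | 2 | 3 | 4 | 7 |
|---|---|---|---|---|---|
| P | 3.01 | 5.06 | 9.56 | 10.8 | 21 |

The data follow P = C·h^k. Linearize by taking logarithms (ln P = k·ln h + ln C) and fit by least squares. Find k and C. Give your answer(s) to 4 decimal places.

k = 1.0091, C = 2.8488

With ln Pᵢ as the transformed response and ln hᵢ as the regressor:
Σln h = 5.1240, Σ(ln h)² = 7.3958, Σln P = 10.4050, Σln h·ln P = 12.8272.
Normal system: [[7.3958, 5.1240]; [5.1240, 5]]·[k, ln C]ᵀ = [12.8272, 10.4050]ᵀ.
Solving (det = 10.7239): k = 1.00908, ln C = 1.04690, so C = exp(1.04690) = 2.84880.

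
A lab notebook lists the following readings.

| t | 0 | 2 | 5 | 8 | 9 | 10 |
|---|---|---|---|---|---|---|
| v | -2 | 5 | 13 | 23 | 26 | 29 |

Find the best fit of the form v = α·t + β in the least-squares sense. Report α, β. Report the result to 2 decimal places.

Normal-equation sums: Σt·t = 274, Σt = 34, Σ1 = 6.
Right-hand side: Σt·v = 783, Σv = 94.
AᵀA·[α, β]ᵀ = Aᵀv becomes [[274, 34]; [34, 6]]·[α, β]ᵀ = [783, 94]ᵀ.
Δ = 274·6 − 34² = 488.
α = (783·6 − 34·94)/488 = 751/244; β = (274·94 − 34·783)/488 = -433/244.

α = 3.08, β = -1.77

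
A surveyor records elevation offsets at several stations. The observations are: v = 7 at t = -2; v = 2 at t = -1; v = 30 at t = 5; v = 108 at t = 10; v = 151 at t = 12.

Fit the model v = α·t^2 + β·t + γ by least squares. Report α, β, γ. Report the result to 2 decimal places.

α = 0.99, β = 0.49, γ = 2.85

Forming MᵀM = [[31378, 2844, 274]; [2844, 274, 24]; [274, 24, 5]] and Mᵀv = [33324, 3026, 298]ᵀ gives MᵀM·[α, β, γ]ᵀ = Mᵀv.
Row-reducing yields α = 324038/326479, β = 160835/326479, γ = 928858/326479.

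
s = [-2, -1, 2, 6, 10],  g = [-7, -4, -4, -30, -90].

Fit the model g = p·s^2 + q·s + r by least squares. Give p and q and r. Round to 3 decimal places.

With design matrix M, MᵀM = [[11329, 1215, 145]; [1215, 145, 15]; [145, 15, 5]] and Mᵀg = [-10128, -1070, -135]ᵀ.
Inverting the 3×3 Gram matrix, [p, q, r]ᵀ = [-513/520, 209/200, -1983/1300]ᵀ.

p = -0.987, q = 1.045, r = -1.525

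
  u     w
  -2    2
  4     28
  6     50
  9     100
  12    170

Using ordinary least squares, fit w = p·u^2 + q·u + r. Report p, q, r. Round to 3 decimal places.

p = 0.984, q = 2.100, r = 2.544

The normal equations are: 28865·p + 2729·q + 281·r = 34836;  2729·p + 281·q + 29·r = 3348;  281·p + 29·q + 5·r = 350.
Inverting the 3×3 Gram matrix, [p, q, r]ᵀ = [18193/18498, 12951/6166, 23533/9249]ᵀ.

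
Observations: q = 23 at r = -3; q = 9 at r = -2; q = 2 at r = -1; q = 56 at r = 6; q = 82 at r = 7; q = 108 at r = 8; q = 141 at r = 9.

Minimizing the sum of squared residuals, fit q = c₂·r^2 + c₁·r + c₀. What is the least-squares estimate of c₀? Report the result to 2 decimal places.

c₀ = -2.71

Compute the Gram sums: Σr^2·r^2 = 14452, Σr^2·r = 1764, Σr^2 = 244, Σr·r = 244, Σr = 24, Σ1 = 7.
Moment sums: Σr^2·q = 24612, Σr·q = 2954, Σq = 421.
So AᵀA·[c₂, c₁, c₀]ᵀ = Aᵀq: [[14452, 1764, 244]; [1764, 244, 24]; [244, 24, 7]]·[c₂, c₁, c₀]ᵀ = [24612, 2954, 421]ᵀ.
Row-reducing yields c₂ = 180277/88872, c₁ = -67911/29624, c₀ = -60103/22218.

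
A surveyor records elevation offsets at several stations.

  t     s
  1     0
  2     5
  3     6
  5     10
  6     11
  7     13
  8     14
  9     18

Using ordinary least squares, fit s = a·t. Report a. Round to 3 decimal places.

Compute the Gram sums: Σt·t = 269.
Moment sums: Σt·s = 509.
a = 509/269 = 1.89219.

a = 1.892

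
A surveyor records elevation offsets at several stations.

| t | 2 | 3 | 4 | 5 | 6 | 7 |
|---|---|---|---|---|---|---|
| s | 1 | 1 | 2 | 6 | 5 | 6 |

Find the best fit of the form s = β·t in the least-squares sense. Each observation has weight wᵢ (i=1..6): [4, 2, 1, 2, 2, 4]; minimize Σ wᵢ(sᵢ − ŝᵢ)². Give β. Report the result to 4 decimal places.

β = 0.8424

XᵀWX·[β]ᵀ = XᵀWs reads: 368·β = 310.
β = 310/368 = 0.842391.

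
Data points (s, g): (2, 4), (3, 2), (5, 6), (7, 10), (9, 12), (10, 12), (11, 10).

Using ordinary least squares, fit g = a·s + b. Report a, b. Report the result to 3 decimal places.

a = 1.035, b = 1.051

The normal system MᵀM·[a, b]ᵀ = Mᵀg is [[389, 47]; [47, 7]]·[a, b]ᵀ = [452, 56]ᵀ.
det = 389·7 − 47² = 514.
a = (452·7 − 47·56)/514 = 266/257; b = (389·56 − 47·452)/514 = 270/257.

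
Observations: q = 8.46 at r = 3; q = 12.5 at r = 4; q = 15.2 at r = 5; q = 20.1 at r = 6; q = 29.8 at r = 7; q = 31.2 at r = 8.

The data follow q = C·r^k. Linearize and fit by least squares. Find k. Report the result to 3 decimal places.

k = 1.380

With ln qᵢ as the transformed response and ln rᵢ as the regressor:
Σln r = 9.9115, Σ(ln r)² = 17.0401, Σln q = 17.2180, Σln r·ln q = 29.3632.
Equations: 17.0401·k + 9.9115·ln C = 29.3632;  9.9115·k + 6·ln C = 17.2180.
Δ = 17.0401·6 − (9.9115)² = 4.0036; k = (29.3632·6 − 9.9115·17.2180)/4.0036 = 1.37965, ln C = (17.0401·17.2180 − 9.9115·29.3632)/4.0036 = 0.59062.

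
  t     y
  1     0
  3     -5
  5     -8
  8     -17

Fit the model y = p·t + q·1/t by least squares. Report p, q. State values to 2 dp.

p = -2.02, q = 2.31

MᵀM·[p, q]ᵀ = Mᵀy reads: 99·p + 4·q = -191;  4·p + (16801/14400)·q = -647/120.
Eliminating q: (16801/14400)·(row 1) − 4·(row 2) gives (159211/1600)·p = (16801/14400)·(-191) − 4·(-647/120) = -2898431/14400, so p = -2898431/1432899.
Then q = ((-647/120) − 4·(-2898431/1432899))/(16801/14400) = 368360/159211.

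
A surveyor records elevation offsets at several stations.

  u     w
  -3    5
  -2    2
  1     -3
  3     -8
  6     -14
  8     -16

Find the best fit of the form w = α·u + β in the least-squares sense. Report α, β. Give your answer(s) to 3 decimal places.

Setting ∂/∂α … = 0 gives: 123·α + 13·β = -258;  13·α + 6·β = -34.
(Σu·u = 123, Σu = 13, Σ1 = 6, Σu·w = -258, Σw = -34.)
Eliminating β: 6·(row 1) − 13·(row 2) gives 569·α = 6·(-258) − 13·(-34) = -1106, so α = -1106/569.
Then β = ((-34) − 13·(-1106/569))/6 = -828/569.

α = -1.944, β = -1.455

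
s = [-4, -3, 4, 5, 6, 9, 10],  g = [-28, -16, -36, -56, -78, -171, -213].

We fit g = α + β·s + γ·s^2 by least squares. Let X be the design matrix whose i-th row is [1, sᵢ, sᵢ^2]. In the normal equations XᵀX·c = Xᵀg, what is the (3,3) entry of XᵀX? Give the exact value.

19075

Row 3 ↔ basis s^2, column 3 ↔ basis s^2, so (XᵀX)_{3,3} = Σᵢ (s^2)·(s^2) = (16)·(16) + (9)·(9) + (16)·(16) + (25)·(25) + (36)·(36) + (81)·(81) + (100)·(100) = 19075.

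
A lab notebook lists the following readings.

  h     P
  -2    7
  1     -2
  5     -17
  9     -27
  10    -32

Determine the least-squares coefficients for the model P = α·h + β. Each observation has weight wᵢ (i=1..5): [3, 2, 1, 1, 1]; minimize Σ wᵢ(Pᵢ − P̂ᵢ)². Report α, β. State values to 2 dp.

Forming AᵀWA = [[220, 20]; [20, 8]] and AᵀWP = [-694, -59]ᵀ gives AᵀWA·[α, β]ᵀ = AᵀWP.
det = 220·8 − 20² = 1360.
α = ((-694)·8 − 20·(-59))/1360 = -1093/340; β = (220·(-59) − 20·(-694))/1360 = 45/68.

α = -3.21, β = 0.66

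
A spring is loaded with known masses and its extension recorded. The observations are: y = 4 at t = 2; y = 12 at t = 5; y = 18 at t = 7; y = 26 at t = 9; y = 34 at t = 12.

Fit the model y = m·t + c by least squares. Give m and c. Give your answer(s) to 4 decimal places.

Sums needed: Σt·t = 303, Σt = 35, Σ1 = 5.
For Mᵀy: Σt·y = 836, Σy = 94.
Δ = 303·5 − 35² = 290.
m = (836·5 − 35·94)/290 = 89/29; c = (303·94 − 35·836)/290 = -389/145.

m = 3.0690, c = -2.6828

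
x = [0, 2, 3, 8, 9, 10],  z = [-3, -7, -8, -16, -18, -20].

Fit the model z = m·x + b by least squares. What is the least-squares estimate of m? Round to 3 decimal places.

m = -1.649

From the data, Σx·x = 258, Σx = 32, Σ1 = 6.
Moment sums: Σx·z = -528, Σz = -72.
MᵀM·[m, b]ᵀ = Mᵀz becomes [[258, 32]; [32, 6]]·[m, b]ᵀ = [-528, -72]ᵀ.
Determinant 258·6 − 32² = 524.
m = ((-528)·6 − 32·(-72))/524 = -216/131; b = (258·(-72) − 32·(-528))/524 = -420/131.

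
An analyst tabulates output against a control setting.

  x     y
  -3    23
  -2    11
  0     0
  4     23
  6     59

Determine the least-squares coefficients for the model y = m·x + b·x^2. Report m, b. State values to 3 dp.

Normal-equation sums: Σx·x = 65, Σx·x^2 = 245, Σx^2·x^2 = 1649.
Moment sums: Σx·y = 355, Σx^2·y = 2743.
AᵀA·[m, b]ᵀ = Aᵀy becomes [[65, 245]; [245, 1649]]·[m, b]ᵀ = [355, 2743]ᵀ.
Eliminating b: 1649·(row 1) − 245·(row 2) gives 47160·m = 1649·355 − 245·2743 = -86640, so m = -722/393.
Then b = (2743 − 245·(-722/393))/1649 = 761/393.

m = -1.837, b = 1.936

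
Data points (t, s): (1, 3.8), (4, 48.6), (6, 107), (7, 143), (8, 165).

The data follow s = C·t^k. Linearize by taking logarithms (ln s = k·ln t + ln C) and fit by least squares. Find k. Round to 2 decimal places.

Let Y = ln s. Fitting Y = k·ln t + ln C by least squares:
XᵀX = [[13.2429, 7.2034]; [7.2034, 5]], rhs = [34.0312, 19.9602]ᵀ  (here Σln t = 7.2034, Σ(ln t)² = 13.2429, Σln s = 19.9602, Σln t·ln s = 34.0312).
Slope k = (n·Σln t·ln s − Σln t·Σln s)/(n·Σ(ln t)² − (Σln t)²) = (5·34.0312 − 7.2034·19.9602)/14.3252 = 1.84110; ln C = (Σln s − k·Σln t)/n = 1.33961.

k = 1.84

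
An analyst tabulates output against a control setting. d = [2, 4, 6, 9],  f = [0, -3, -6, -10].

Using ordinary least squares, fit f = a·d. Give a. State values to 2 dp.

From the data, Σd·d = 137.
Moment sums: Σd·f = -138.
Normal equations: [[137]]·[a]ᵀ = [-138]ᵀ.
Hence a = -138 / 137 ≈ -1.0073.

a = -1.01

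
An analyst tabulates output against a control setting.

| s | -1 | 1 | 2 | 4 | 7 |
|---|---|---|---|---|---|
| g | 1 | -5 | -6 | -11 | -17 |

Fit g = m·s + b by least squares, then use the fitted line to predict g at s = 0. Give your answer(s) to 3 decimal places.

ĝ = -1.855

Forming XᵀX = [[71, 13]; [13, 5]] and Xᵀg = [-181, -38]ᵀ gives XᵀX·[m, b]ᵀ = Xᵀg.
Eliminating b: 5·(row 1) − 13·(row 2) gives 186·m = 5·(-181) − 13·(-38) = -411, so m = -137/62.
Then b = ((-38) − 13·(-137/62))/5 = -115/62.
At s = 0: ĝ = (-137/62)·(0) + (-115/62)·(1) = -115/62.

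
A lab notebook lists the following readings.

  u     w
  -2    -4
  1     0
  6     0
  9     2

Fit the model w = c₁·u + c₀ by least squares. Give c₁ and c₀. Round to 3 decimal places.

XᵀX·[c₁, c₀]ᵀ = Xᵀw reads: 122·c₁ + 14·c₀ = 26;  14·c₁ + 4·c₀ = -2.
Δ = 122·4 − 14² = 292.
c₁ = (26·4 − 14·(-2))/292 = 33/73; c₀ = (122·(-2) − 14·26)/292 = -152/73.

c₁ = 0.452, c₀ = -2.082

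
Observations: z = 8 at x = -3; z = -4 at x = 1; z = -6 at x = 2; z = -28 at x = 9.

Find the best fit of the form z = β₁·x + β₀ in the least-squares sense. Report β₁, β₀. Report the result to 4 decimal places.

Compute the Gram sums: Σx·x = 95, Σx = 9, Σ1 = 4.
For Aᵀz: Σx·z = -292, Σz = -30.
AᵀA·[β₁, β₀]ᵀ = Aᵀz becomes [[95, 9]; [9, 4]]·[β₁, β₀]ᵀ = [-292, -30]ᵀ.
Eliminating β₀: 4·(row 1) − 9·(row 2) gives 299·β₁ = 4·(-292) − 9·(-30) = -898, so β₁ = -898/299.
Then β₀ = ((-30) − 9·(-898/299))/4 = -222/299.

β₁ = -3.0033, β₀ = -0.7425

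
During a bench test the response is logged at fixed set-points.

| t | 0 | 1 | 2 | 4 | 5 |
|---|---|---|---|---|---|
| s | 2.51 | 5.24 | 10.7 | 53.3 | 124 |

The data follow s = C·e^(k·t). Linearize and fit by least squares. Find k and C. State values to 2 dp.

k = 0.78, C = 2.40

Let Y = ln s. Fitting Y = k·t + ln C by least squares:
XᵀX = [[46.0000, 12.0000]; [12.0000, 5]], rhs = [46.4020, 13.7431]ᵀ  (here Σt = 12.0000, Σ(t)² = 46.0000, Σln s = 13.7431, Σt·ln s = 46.4020).
Solving (det = 86.0000): k = 0.78015, ln C = 0.87625, so C = exp(0.87625) = 2.40188.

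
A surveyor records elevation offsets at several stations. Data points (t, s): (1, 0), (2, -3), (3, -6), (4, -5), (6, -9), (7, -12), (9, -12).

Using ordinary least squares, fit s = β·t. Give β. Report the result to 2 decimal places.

β = -1.48

Sums needed: Σt·t = 196.
And Σt·s = -290.
Hence β = -290 / 196 ≈ -1.47959.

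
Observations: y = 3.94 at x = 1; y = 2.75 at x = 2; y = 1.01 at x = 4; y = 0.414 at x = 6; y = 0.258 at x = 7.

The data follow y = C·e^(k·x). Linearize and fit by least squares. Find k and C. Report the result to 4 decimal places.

k = -0.4602, C = 6.5011

Taking logs, ln y = k·x + ln C, so regress ln y on x.
AᵀA = [[106.0000, 20.0000]; [20.0000, 5]], rhs = [-11.3407, 0.1560]ᵀ  (here Σx = 20.0000, Σ(x)² = 106.0000, Σln y = 0.1560, Σx·ln y = -11.3407).
Slope k = (n·Σx·ln y − Σx·Σln y)/(n·Σ(x)² − (Σx)²) = (5·-11.3407 − 20.0000·0.1560)/130.0000 = -0.46019; ln C = (Σln y − k·Σx)/n = 1.87196, so C = exp(1.87196) = 6.50106.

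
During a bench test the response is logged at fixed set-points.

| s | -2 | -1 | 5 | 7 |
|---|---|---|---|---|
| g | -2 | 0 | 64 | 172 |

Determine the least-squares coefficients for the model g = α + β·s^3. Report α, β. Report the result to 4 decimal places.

α = 1.3723, β = 0.4978

The normal equations are: 4·α + 459·β = 234;  459·α + 133339·β = 67012.
det = 4·133339 − 459² = 322675.
α = (234·133339 − 459·67012)/322675 = 442818/322675; β = (4·67012 − 459·234)/322675 = 160642/322675.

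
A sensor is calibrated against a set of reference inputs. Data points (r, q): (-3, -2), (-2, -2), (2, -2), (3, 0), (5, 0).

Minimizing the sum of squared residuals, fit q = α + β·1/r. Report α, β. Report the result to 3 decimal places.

α = -1.248, β = 1.202

Entries of AᵀA: Σ1 = 5, Σ1/r = 1/5, Σ1/r·1/r = 343/450.
And Σq = -6, Σ1/r·q = 2/3.
Determinant 5·(343/450) − (1/5)² = 1697/450.
α = ((-6)·(343/450) − (1/5)·(2/3))/(1697/450) = -2118/1697; β = (5·(2/3) − (1/5)·(-6))/(1697/450) = 2040/1697.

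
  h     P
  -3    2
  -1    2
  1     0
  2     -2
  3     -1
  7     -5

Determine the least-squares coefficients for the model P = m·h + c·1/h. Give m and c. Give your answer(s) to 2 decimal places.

The normal equations are: 73·m + 6·c = -50;  6·m + (4397/1764)·c = -33/7.
(Σh·h = 73, Σh·1/h = 6, Σ1/h·1/h = 4397/1764, Σh·P = -50, Σ1/h·P = -33/7.)
det = 73·(4397/1764) − 6² = 257477/1764.
m = ((-50)·(4397/1764) − 6·(-33/7))/(257477/1764) = -169954/257477; c = (73·(-33/7) − 6·(-50))/(257477/1764) = -77868/257477.

m = -0.66, c = -0.30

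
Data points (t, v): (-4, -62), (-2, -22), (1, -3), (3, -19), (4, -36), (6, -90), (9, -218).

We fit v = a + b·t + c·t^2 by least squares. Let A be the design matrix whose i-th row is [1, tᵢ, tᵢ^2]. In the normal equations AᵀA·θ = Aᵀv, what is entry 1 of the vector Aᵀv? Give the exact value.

Entry 1 ↔ basis 1, so (Aᵀv)_{1} = Σᵢ vᵢ = (1)·(-62) + (1)·(-22) + (1)·(-3) + (1)·(-19) + (1)·(-36) + (1)·(-90) + (1)·(-218) = -450.

-450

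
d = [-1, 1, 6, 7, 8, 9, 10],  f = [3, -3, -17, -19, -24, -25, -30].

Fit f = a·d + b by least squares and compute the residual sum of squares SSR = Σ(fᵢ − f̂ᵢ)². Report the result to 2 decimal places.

SSR = 4.57

The normal system AᵀA·[a, b]ᵀ = Aᵀf is [[332, 40]; [40, 7]]·[a, b]ᵀ = [-958, -115]ᵀ.
Δ = 332·7 − 40² = 724.
a = ((-958)·7 − 40·(-115))/724 = -1053/362; b = (332·(-115) − 40·(-958))/724 = 35/181.
Residuals: -37/362, -103/362, 47/181, 423/362, -167/181, 357/362, -200/181; SSR = 827/181.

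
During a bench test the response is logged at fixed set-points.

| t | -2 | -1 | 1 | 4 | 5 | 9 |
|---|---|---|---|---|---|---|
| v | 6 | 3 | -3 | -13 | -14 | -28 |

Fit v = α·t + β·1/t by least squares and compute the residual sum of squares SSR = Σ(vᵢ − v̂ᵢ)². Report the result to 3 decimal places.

The normal system XᵀX·[α, β]ᵀ = Xᵀv is [[128, 6]; [6, 76621/32400]]·[α, β]ᵀ = [-392, -3269/180]ᵀ.
Eliminating β: (76621/32400)·(row 1) − 6·(row 2) gives (540068/2025)·α = (76621/32400)·(-392) − 6·(-3269/180) = -1656557/2025, so α = -1656557/540068.
Then β = ((-3269/180) − 6·(-1656557/540068))/(76621/32400) = 13860/135017.
Residuals: -22493/270034, 19087/540068, -19087/540068, -102129/135017, 710745/540068, -219051/540068; SSR = 334578/135017.

SSR = 2.478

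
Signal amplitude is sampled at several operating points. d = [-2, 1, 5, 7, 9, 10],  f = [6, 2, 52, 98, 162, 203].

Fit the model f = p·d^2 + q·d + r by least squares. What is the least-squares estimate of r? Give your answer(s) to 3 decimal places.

Entries of AᵀA: Σd^2·d^2 = 19604, Σd^2·d = 2190, Σd^2 = 260, Σd·d = 260, Σd = 30, Σ1 = 6.
For Aᵀf: Σd^2·f = 39550, Σd·f = 4424, Σf = 523.
AᵀA·[p, q, r]ᵀ = Aᵀf becomes [[19604, 2190, 260]; [2190, 260, 30]; [260, 30, 6]]·[p, q, r]ᵀ = [39550, 4424, 523]ᵀ.
Solving the 3×3 system (Gaussian elimination) gives p = 74257/37502, q = 39827/93755, r = -28533/37502.

r = -0.761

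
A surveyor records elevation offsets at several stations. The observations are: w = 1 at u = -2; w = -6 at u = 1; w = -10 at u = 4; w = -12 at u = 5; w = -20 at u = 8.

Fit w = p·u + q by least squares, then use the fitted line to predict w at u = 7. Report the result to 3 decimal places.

ŵ = -17.000

Setting ∂/∂p … = 0 gives: 110·p + 16·q = -268;  16·p + 5·q = -47.
Eliminating q: 5·(row 1) − 16·(row 2) gives 294·p = 5·(-268) − 16·(-47) = -588, so p = -2.
Then q = ((-47) − 16·(-2))/5 = -3.
At u = 7: ŵ = (-2)·(7) + (-3)·(1) = -17.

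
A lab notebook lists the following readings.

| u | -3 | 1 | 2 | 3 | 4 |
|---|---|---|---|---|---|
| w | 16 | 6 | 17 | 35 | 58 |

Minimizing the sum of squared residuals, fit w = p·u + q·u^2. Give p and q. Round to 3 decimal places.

p = 3.134, q = 2.833

Compute the Gram sums: Σu·u = 39, Σu·u^2 = 73, Σu^2·u^2 = 435.
And Σu·w = 329, Σu^2·w = 1461.
So AᵀA·[p, q]ᵀ = Aᵀw: [[39, 73]; [73, 435]]·[p, q]ᵀ = [329, 1461]ᵀ.
Determinant 39·435 − 73² = 11636.
p = (329·435 − 73·1461)/11636 = 18231/5818; q = (39·1461 − 73·329)/11636 = 16481/5818.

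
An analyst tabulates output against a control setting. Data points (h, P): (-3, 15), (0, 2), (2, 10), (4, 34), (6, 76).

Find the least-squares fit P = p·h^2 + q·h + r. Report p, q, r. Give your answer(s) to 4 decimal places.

p = 1.9219, q = 0.8944, r = 0.8054

With design matrix M, MᵀM = [[1649, 261, 65]; [261, 65, 9]; [65, 9, 5]] and MᵀP = [3455, 567, 137]ᵀ.
Inverting the 3×3 Gram matrix, [p, q, r]ᵀ = [7407/3854, 3447/3854, 1552/1927]ᵀ.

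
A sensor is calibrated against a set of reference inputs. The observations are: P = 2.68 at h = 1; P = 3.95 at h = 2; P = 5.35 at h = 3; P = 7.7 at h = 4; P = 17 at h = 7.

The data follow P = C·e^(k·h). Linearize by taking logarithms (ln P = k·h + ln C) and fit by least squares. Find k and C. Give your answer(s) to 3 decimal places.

Linearized form: ln P = k·h + ln C. From the 5 transformed points,
AᵀA = [[79.0000, 17.0000]; [17.0000, 5]], rhs = [36.7619, 8.9111]ᵀ  (here Σh = 17.0000, Σ(h)² = 79.0000, Σln P = 8.9111, Σh·ln P = 36.7619).
Δ = 79.0000·5 − (17.0000)² = 106.0000; k = (36.7619·5 − 17.0000·8.9111)/106.0000 = 0.30492, ln C = (79.0000·8.9111 − 17.0000·36.7619)/106.0000 = 0.74549, so C = exp(0.74549) = 2.10746.

k = 0.305, C = 2.107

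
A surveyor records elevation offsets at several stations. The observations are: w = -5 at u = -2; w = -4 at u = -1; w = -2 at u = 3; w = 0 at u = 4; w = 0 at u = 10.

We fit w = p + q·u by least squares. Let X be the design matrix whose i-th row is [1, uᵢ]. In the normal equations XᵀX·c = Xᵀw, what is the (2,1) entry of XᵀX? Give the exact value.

Row 2 ↔ basis u, column 1 ↔ basis 1, so (XᵀX)_{2,1} = Σᵢ u = (-2)·(1) + (-1)·(1) + (3)·(1) + (4)·(1) + (10)·(1) = 14.

14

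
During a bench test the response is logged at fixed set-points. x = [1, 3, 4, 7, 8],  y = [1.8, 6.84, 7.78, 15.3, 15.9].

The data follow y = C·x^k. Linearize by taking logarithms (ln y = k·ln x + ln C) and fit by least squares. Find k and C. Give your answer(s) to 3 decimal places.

k = 1.058, C = 1.884

With ln yᵢ as the transformed response and ln xᵢ as the regressor:
Σln x = 6.5103, Σ(ln x)² = 11.2394, Σln y = 10.0563, Σln x·ln y = 16.0170.
Equations: 11.2394·k + 6.5103·ln C = 16.0170;  6.5103·k + 5·ln C = 10.0563.
Δ = 11.2394·5 − (6.5103)² = 13.8136; k = (16.0170·5 − 6.5103·10.0563)/13.8136 = 1.05809, ln C = (11.2394·10.0563 − 6.5103·16.0170)/13.8136 = 0.63358, so C = exp(0.63358) = 1.88434.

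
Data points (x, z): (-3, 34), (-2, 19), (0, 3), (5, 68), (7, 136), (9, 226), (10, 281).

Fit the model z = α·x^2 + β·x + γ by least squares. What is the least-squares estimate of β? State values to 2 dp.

β = -1.67

Setting ∂/∂α … = 0 gives: 19684·α + 2162·β + 268·γ = 55152;  2162·α + 268·β + 26·γ = 5996;  268·α + 26·β + 7·γ = 767.
Inverting the 3×3 Gram matrix, [α, β, γ]ᵀ = [145685/49497, -27568/16499, 152989/49497]ᵀ.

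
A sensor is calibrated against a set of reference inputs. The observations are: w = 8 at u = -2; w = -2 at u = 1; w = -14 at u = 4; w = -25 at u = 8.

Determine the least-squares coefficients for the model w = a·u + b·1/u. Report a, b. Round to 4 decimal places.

The normal equations are: 85·a + 4·b = -274;  4·a + (85/64)·b = -101/8.
(Σu·u = 85, Σu·1/u = 4, Σ1/u·1/u = 85/64, Σu·w = -274, Σ1/u·w = -101/8.)
det = 85·(85/64) − 4² = 6201/64.
a = ((-274)·(85/64) − 4·(-101/8))/(6201/64) = -6686/2067; b = (85·(-101/8) − 4·(-274))/(6201/64) = 488/2067.

a = -3.2346, b = 0.2361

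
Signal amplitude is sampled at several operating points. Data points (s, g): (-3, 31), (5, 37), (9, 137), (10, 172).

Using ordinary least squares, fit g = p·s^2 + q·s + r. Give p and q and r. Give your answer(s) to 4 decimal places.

Normal-equation sums: Σs^2·s^2 = 17267, Σs^2·s = 1827, Σs^2 = 215, Σs·s = 215, Σs = 21, Σ1 = 4.
And Σs^2·g = 29501, Σs·g = 3045, Σg = 377.
So AᵀA·[p, q, r]ᵀ = Aᵀg: [[17267, 1827, 215]; [1827, 215, 21]; [215, 21, 4]]·[p, q, r]ᵀ = [29501, 3045, 377]ᵀ.
Solving the 3×3 system (Gaussian elimination) gives p = 111721/55324, q = -181839/55324, r = 81969/27662.

p = 2.0194, q = -3.2868, r = 2.9632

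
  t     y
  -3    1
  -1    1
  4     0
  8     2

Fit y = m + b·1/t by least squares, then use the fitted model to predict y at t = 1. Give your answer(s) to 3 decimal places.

ŷ = 0.839

AᵀA·[m, b]ᵀ = Aᵀy reads: 4·m + (-23/24)·b = 4;  (-23/24)·m + (685/576)·b = -13/12.
(Σ1 = 4, Σ1/t = -23/24, Σ1/t·1/t = 685/576, Σy = 4, Σ1/t·y = -13/12.)
Eliminating b: (685/576)·(row 1) − (-23/24)·(row 2) gives (737/192)·m = (685/576)·4 − (-23/24)·(-13/12) = 119/32, so m = 714/737.
Then b = ((-13/12) − (-23/24)·(714/737))/(685/576) = -96/737.
At t = 1: ŷ = (714/737)·(1) + (-96/737)·(1) = 618/737.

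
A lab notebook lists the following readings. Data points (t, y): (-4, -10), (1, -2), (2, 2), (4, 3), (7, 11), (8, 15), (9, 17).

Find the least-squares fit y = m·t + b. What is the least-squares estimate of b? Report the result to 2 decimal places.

The normal system XᵀX·[m, b]ᵀ = Xᵀy is [[231, 27]; [27, 7]]·[m, b]ᵀ = [404, 36]ᵀ.
Eliminating b: 7·(row 1) − 27·(row 2) gives 888·m = 7·404 − 27·36 = 1856, so m = 232/111.
Then b = (36 − 27·(232/111))/7 = -108/37.

b = -2.92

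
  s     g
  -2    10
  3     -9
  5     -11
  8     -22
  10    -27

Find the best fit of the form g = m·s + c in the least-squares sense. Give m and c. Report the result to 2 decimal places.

Normal-equation sums: Σs·s = 202, Σs = 24, Σ1 = 5.
For Mᵀg: Σs·g = -548, Σg = -59.
So MᵀM·[m, c]ᵀ = Mᵀg: [[202, 24]; [24, 5]]·[m, c]ᵀ = [-548, -59]ᵀ.
Determinant 202·5 − 24² = 434.
m = ((-548)·5 − 24·(-59))/434 = -662/217; c = (202·(-59) − 24·(-548))/434 = 617/217.

m = -3.05, c = 2.84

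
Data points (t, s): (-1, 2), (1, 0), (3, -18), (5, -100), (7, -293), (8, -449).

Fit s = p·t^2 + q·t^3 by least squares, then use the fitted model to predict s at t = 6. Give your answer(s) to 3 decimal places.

Normal-equation sums: Σt^2·t^2 = 7205, Σt^2·t^3 = 52943, Σt^3·t^3 = 396149.
For Aᵀs: Σt^2·s = -45753, Σt^3·s = -343375.
Normal equations: [[7205, 52943]; [52943, 396149]]·[p, q]ᵀ = [-45753, -343375]ᵀ.
Eliminating q: 396149·(row 1) − 52943·(row 2) gives 51292296·p = 396149·(-45753) − 52943·(-343375) = 54297428, so p = 13574357/12823074.
Then q = ((-343375) − 52943·(13574357/12823074))/396149 = -1175359/1165734.
At t = 6: ŝ = (13574357/12823074)·(36) + (-1175359/1165734)·(216) = -127998674/712393.

ŝ = -179.674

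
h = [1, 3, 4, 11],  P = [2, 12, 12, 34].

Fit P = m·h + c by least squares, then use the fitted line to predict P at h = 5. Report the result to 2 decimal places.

Compute the Gram sums: Σh·h = 147, Σh = 19, Σ1 = 4.
For MᵀP: Σh·P = 460, ΣP = 60.
So MᵀM·[m, c]ᵀ = MᵀP: [[147, 19]; [19, 4]]·[m, c]ᵀ = [460, 60]ᵀ.
Eliminating c: 4·(row 1) − 19·(row 2) gives 227·m = 4·460 − 19·60 = 700, so m = 700/227.
Then c = (60 − 19·(700/227))/4 = 80/227.
At h = 5: P̂ = (700/227)·(5) + (80/227)·(1) = 3580/227.

P̂ = 15.77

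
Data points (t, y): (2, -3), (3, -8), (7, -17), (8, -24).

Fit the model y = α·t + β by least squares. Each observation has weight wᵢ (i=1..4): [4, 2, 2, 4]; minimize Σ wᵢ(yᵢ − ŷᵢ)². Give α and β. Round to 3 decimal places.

α = -3.273, β = 3.197

The normal equations are: 388·α + 60·β = -1078;  60·α + 12·β = -158.
(Σwᵢ·t·t = 388, Σwᵢ·t = 60, Σwᵢ·1 = 12, Σwᵢ·t·y = -1078, Σwᵢ·y = -158.)
Eliminating β: 12·(row 1) − 60·(row 2) gives 1056·α = 12·(-1078) − 60·(-158) = -3456, so α = -36/11.
Then β = ((-158) − 60·(-36/11))/12 = 211/66.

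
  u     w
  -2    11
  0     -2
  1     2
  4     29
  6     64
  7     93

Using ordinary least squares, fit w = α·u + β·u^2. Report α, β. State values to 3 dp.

MᵀM·[α, β]ᵀ = Mᵀw reads: 106·α + 616·β = 1131;  616·α + 3970·β = 7371.
det = 106·3970 − 616² = 41364.
α = (1131·3970 − 616·7371)/41364 = -8411/6894; β = (106·7371 − 616·1131)/41364 = 14105/6894.

α = -1.220, β = 2.046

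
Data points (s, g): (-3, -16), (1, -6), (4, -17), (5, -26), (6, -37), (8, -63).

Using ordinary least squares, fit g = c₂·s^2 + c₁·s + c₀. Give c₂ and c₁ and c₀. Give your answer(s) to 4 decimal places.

c₂ = -0.9999, c₁ = 0.7482, c₀ = -4.9531

Entries of AᵀA: Σs^2·s^2 = 6355, Σs^2·s = 891, Σs^2 = 151, Σs·s = 151, Σs = 21, Σ1 = 6.
And Σs^2·g = -6436, Σs·g = -882, Σg = -165.
AᵀA·[c₂, c₁, c₀]ᵀ = Aᵀg becomes [[6355, 891, 151]; [891, 151, 21]; [151, 21, 6]]·[c₂, c₁, c₀]ᵀ = [-6436, -882, -165]ᵀ.
Solving the 3×3 system (Gaussian elimination) gives c₂ = -19977/19978, c₁ = 74733/99890, c₀ = -247384/49945.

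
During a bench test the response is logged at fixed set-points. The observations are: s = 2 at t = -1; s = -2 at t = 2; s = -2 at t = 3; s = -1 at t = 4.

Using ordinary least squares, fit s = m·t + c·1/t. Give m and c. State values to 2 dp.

Forming MᵀM = [[30, 4]; [4, 205/144]] and Mᵀs = [-16, -47/12]ᵀ gives MᵀM·[m, c]ᵀ = Mᵀs.
Eliminating c: (205/144)·(row 1) − 4·(row 2) gives (641/24)·m = (205/144)·(-16) − 4·(-47/12) = -64/9, so m = -512/1923.
Then c = ((-47/12) − 4·(-512/1923))/(205/144) = -1284/641.

m = -0.27, c = -2.00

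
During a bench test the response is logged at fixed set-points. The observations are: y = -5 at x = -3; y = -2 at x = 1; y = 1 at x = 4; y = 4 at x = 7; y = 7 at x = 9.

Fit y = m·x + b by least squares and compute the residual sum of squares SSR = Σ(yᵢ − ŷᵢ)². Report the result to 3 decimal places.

With design matrix M, MᵀM = [[156, 18]; [18, 5]] and Mᵀy = [108, 5]ᵀ.
Δ = 156·5 − 18² = 456.
m = (108·5 − 18·5)/456 = 75/76; b = (156·5 − 18·108)/456 = -97/38.
Residuals: 39/76, -33/76, -15/38, -27/76, 51/76; SSR = 45/38.

SSR = 1.184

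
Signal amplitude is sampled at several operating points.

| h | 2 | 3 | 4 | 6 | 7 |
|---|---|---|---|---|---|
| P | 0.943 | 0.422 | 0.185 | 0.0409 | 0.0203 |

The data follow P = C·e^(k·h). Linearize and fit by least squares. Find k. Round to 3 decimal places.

Taking logs, ln P = k·h + ln C, so regress ln P on h.
AᵀA = [[114.0000, 22.0000]; [22.0000, 5]], rhs = [-55.9149, -9.7026]ᵀ  (here Σh = 22.0000, Σ(h)² = 114.0000, Σln P = -9.7026, Σh·ln P = -55.9149).
Slope k = (n·Σh·ln P − Σh·Σln P)/(n·Σ(h)² − (Σh)²) = (5·-55.9149 − 22.0000·-9.7026)/86.0000 = -0.76881; ln C = (Σln P − k·Σh)/n = 1.44223.

k = -0.769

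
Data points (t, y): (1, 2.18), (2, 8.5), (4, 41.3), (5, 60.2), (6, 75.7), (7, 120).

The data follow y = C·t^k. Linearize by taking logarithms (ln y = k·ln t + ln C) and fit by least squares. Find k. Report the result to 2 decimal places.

k = 2.05

Let Y = ln y. Fitting Y = k·ln t + ln C by least squares:
Σln t = 7.4265, Σ(ln t)² = 11.9895, Σln y = 19.8522, Σln t·ln y = 30.3051.
Equations: 11.9895·k + 7.4265·ln C = 30.3051;  7.4265·k + 6·ln C = 19.8522.
Δ = 11.9895·6 − (7.4265)² = 16.7835; k = (30.3051·6 − 7.4265·19.8522)/16.7835 = 2.04947, ln C = (11.9895·19.8522 − 7.4265·30.3051)/16.7835 = 0.77194.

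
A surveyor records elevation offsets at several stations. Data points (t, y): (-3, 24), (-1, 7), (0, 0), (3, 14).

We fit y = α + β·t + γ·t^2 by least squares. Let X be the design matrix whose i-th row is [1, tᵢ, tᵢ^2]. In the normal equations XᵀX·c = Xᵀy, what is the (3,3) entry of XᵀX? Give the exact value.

163

Row 3 ↔ basis t^2, column 3 ↔ basis t^2, so (XᵀX)_{3,3} = Σᵢ (t^2)·(t^2) = (9)·(9) + (1)·(1) + (0)·(0) + (9)·(9) = 163.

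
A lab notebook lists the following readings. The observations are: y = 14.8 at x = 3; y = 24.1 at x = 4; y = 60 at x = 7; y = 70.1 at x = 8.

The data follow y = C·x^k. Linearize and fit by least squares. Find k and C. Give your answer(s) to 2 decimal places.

With ln yᵢ as the transformed response and ln xᵢ as the regressor:
Over the data: Σln x = 6.5103, Σ(ln x)² = 11.2394, Σln y = 14.2211, Σln x·ln y = 24.1765.
Normal system: [[11.2394, 6.5103]; [6.5103, 4]]·[k, ln C]ᵀ = [24.1765, 14.2211]ᵀ.
Δ = 11.2394·4 − (6.5103)² = 2.5742; k = (24.1765·4 − 6.5103·14.2211)/2.5742 = 1.60170, ln C = (11.2394·14.2211 − 6.5103·24.1765)/2.5742 = 0.94840, so C = exp(0.94840) = 2.58159.

k = 1.60, C = 2.58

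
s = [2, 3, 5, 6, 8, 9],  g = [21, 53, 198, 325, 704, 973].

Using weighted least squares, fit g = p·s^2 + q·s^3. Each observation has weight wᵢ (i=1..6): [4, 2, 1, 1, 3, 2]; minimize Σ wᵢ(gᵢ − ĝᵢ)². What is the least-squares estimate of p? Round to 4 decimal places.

p = 2.9484

Normal-equation sums: Σwᵢ·s^2·s^2 = 27557, Σwᵢ·s^2·s^3 = 227917, Σwᵢ·s^3·s^3 = 1913309.
For MᵀWg: Σwᵢ·s^2·g = 310734, Σwᵢ·s^3·g = 2598462.
det = 27557·1913309 − 227917² = 778897224.
p = (310734·1913309 − 227917·2598462)/778897224 = 4556538/1545431; q = (27557·2598462 − 227917·310734)/778897224 = 1556064/1545431.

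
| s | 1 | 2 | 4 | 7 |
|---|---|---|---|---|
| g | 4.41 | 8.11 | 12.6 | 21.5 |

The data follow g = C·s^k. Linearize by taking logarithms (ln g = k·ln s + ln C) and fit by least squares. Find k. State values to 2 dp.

Taking logs, ln g = k·ln s + ln C, so regress ln g on ln s.
Σln s = 4.0254, Σ(ln s)² = 6.1888, Σln g = 9.1787, Σln s·ln g = 10.9334.
Equations: 6.1888·k + 4.0254·ln C = 10.9334;  4.0254·k + 4·ln C = 9.1787.
Slope k = (n·Σln s·ln g − Σln s·Σln g)/(n·Σ(ln s)² − (Σln s)²) = (4·10.9334 − 4.0254·9.1787)/8.5519 = 0.79353; ln C = (Σln g − k·Σln s)/n = 1.49612.

k = 0.79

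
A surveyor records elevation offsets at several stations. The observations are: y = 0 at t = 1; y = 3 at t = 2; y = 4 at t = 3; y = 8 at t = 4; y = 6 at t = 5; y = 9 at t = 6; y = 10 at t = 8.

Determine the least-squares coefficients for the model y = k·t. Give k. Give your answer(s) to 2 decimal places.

k = 1.38

Setting ∂/∂k … = 0 gives: 155·k = 214.
k = 214/155 = 1.38065.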